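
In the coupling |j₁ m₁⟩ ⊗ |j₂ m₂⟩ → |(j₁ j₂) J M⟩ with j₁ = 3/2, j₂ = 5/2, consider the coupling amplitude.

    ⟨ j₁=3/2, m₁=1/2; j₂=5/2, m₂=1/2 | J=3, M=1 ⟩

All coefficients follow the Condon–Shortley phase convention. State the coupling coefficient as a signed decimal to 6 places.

+√(1/60) = +0.129099

j₁+j₂−J=1  J+j₁−j₂=2  J−j₁+j₂=4  j₁+j₂+J+1=8
(j₁±m₁, j₂±m₂, J±M) = (2,1,3,2,4,2)
P² = 48/5
sum k=0..1:
  [0] +1/6 = 1/6
  [1] −1/8 = -1/8
S = 1/24
C² = P²·S² = 1/60 ; C = +0.129099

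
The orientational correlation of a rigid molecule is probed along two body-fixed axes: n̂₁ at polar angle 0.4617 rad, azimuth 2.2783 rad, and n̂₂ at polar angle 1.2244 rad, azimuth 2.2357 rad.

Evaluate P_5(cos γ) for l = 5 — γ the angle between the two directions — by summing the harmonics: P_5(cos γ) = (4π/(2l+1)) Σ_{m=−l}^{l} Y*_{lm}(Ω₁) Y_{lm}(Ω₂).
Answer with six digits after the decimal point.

Expand P_5 via completeness: Σ_{m} conj(Y_{5,m}) at Ω₁ times Y_{5,m} at Ω₂ —
  m=-5: (+0.003140-0.007512i) × (+0.062162+0.336020i) = +0.002719+0.000588i  (running Σ = +0.002719+0.000588i)
  m=-4: (-0.049255+0.015864i) × (-0.345614-0.180800i) = +0.019892+0.003423i  (running Σ = +0.022611+0.004011i)
  m=-3: (+0.161839+0.099607i) × (+0.009815-0.004429i) = +0.002030+0.000261i  (running Σ = +0.024641+0.004272i)
  m=-2: (-0.065625-0.417829i) × (+0.079482-0.323408i) = -0.140345-0.011986i  (running Σ = -0.115704-0.007715i)
  m=-1: (-0.303280+0.354632i) × (+0.062216+0.079357i) = -0.047011-0.002004i  (running Σ = -0.162716-0.009719i)
  m=0: (-0.066166-0.000000i) × (+0.308449+0.000000i) = -0.020409-0.000000i  (running Σ = -0.183125-0.009719i)
  m=1: (+0.303280+0.354632i) × (-0.062216+0.079357i) = -0.047011+0.002004i  (running Σ = -0.230136-0.007715i)
  m=2: (-0.065625+0.417829i) × (+0.079482+0.323408i) = -0.140345+0.011986i  (running Σ = -0.370481+0.004272i)
  m=3: (-0.161839+0.099607i) × (-0.009815-0.004429i) = +0.002030-0.000261i  (running Σ = -0.368451+0.004011i)
  m=4: (-0.049255-0.015864i) × (-0.345614+0.180800i) = +0.019892-0.003423i  (running Σ = -0.348560+0.000588i)
  m=5: (-0.003140-0.007512i) × (-0.062162+0.336020i) = +0.002719-0.000588i  (running Σ = -0.345840-0.000000i)
Accumulated sum -0.345840-0.000000i; after 4π/(2l+1) scaling, -0.395087-0.000000i ⇒ P_5 = -0.395087

-0.395087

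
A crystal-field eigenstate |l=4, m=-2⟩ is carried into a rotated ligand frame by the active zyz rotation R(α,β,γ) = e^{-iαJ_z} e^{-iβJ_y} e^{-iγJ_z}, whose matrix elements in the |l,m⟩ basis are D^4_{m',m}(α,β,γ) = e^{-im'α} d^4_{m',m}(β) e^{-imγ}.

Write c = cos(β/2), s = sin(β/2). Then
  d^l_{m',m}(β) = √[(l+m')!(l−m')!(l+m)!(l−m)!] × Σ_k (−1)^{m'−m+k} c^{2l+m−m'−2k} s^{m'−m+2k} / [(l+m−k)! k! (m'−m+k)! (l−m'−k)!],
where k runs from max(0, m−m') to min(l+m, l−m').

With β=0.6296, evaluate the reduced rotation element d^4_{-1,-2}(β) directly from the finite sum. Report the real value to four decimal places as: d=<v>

d^4_{-1,-2}(β=0.6296) via the finite sum:
c=cos(0.629600/2)=0.950858, s=sin(0.629600/2)=0.309626; N=√[6·120·2·720]=1018.233765
Admissible k: 0..2 (factorial args all ≥0)
  k=0: (−1)^1·1018.2338/(240)·0.9509^7·0.3096^1 = -0.923177
  k=1: (−1)^2·1018.2338/(48)·0.9509^5·0.3096^3 = +0.489439
  k=2: (−1)^3·1018.2338/(72)·0.9509^3·0.3096^5 = -0.034598
d^4_{-1,-2}(0.6296) = -0.923177 +0.489439 -0.034598 = -0.468335

d=-0.4683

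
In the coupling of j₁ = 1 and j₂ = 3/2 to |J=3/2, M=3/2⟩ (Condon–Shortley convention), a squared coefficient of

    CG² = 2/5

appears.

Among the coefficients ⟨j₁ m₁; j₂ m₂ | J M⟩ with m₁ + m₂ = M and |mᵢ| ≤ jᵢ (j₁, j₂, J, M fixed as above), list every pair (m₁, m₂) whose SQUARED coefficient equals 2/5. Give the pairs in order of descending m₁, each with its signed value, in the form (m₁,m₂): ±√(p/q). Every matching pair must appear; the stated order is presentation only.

Admissible pairs with m₁+m₂ = M = 3/2: (0,3/2), (1,1/2)
  (m₁,m₂)=(1,1/2): CG² = 2/5, CG = +√(2/5)   ← matches the target
  (m₁,m₂)=(0,3/2): CG² = 3/5, CG = −√(3/5)
Pairs with CG² = 2/5: (1,1/2): +√(2/5)

(1,1/2): +√(2/5)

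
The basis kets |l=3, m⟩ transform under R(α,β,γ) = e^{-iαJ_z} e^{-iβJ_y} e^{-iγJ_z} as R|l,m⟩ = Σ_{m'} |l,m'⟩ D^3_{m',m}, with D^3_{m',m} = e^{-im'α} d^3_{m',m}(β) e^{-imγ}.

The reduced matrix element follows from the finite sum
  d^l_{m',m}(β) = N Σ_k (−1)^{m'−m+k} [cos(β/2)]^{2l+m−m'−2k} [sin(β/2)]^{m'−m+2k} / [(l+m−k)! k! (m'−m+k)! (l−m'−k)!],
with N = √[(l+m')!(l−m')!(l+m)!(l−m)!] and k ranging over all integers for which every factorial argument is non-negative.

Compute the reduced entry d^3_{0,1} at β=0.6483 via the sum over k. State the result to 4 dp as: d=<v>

d^3_{0,1}(β=0.6483) via the finite sum:
c=cos(0.648300/2)=0.947922, s=sin(0.648300/2)=0.318503; N=√[6·6·24·2]=41.569219
Admissible k: 1..3 (factorial args all ≥0)
  k=1: (−1)^0·41.5692/(12)·0.9479^5·0.3185^1 = +0.844436
  k=2: (−1)^1·41.5692/(4)·0.9479^3·0.3185^3 = -0.286003
  k=3: (−1)^2·41.5692/(12)·0.9479^1·0.3185^5 = +0.010763
d^3_{0,1}(0.6483) = +0.844436 -0.286003 +0.010763 = +0.569196

d=0.5692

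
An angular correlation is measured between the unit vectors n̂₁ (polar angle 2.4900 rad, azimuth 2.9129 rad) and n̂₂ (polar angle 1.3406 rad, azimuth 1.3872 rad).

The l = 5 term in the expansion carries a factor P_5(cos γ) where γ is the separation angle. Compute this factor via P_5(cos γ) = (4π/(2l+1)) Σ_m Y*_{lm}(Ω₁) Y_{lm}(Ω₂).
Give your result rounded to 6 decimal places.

-0.258496

Addition theorem: P_5(cos γ) = (4π/11) Σ_m Y*_{lm}(Ω₁) Y_{lm}(Ω₂), m = −5…5:
  [-5]  conj(Y_{5,-5})(Ω₁) = (-0.015780, 0.034650) ; Y_{5,-5}(Ω₂) = (0.322567, -0.246652) ; Δ = (0.003457, 0.015069)
  [-4]  conj(Y_{5,-4})(Ω₁) = (-0.096288, 0.125089) ; Y_{5,-4}(Ω₂) = (0.223360, 0.201659) ; Δ = (-0.046732, 0.008522)
  [-3]  conj(Y_{5,-3})(Ω₁) = (-0.279999, 0.229253) ; Y_{5,-3}(Ω₂) = (0.088806, -0.144589) ; Δ = (0.008282, 0.060844)
  [-2]  conj(Y_{5,-2})(Ω₁) = (-0.398705, 0.196241) ; Y_{5,-2}(Ω₂) = (0.288692, 0.111042) ; Δ = (-0.136894, 0.012380)
  [-1]  conj(Y_{5,-1})(Ω₁) = (-0.102647, 0.023893) ; Y_{5,-1}(Ω₂) = (0.018677, -0.100582) ; Δ = (0.000486, 0.010771)
  [+0]  conj(Y_{5,0})(Ω₁) = (0.378860, -0.000000) ; Y_{5,0}(Ω₂) = (0.307577, 0.000000) ; Δ = (0.116529, 0.000000)
  [+1]  conj(Y_{5,1})(Ω₁) = (0.102647, 0.023893) ; Y_{5,1}(Ω₂) = (-0.018677, -0.100582) ; Δ = (0.000486, -0.010771)
  [+2]  conj(Y_{5,2})(Ω₁) = (-0.398705, -0.196241) ; Y_{5,2}(Ω₂) = (0.288692, -0.111042) ; Δ = (-0.136894, -0.012380)
  [+3]  conj(Y_{5,3})(Ω₁) = (0.279999, 0.229253) ; Y_{5,3}(Ω₂) = (-0.088806, -0.144589) ; Δ = (0.008282, -0.060844)
  [+4]  conj(Y_{5,4})(Ω₁) = (-0.096288, -0.125089) ; Y_{5,4}(Ω₂) = (0.223360, -0.201659) ; Δ = (-0.046732, -0.008522)
  [+5]  conj(Y_{5,5})(Ω₁) = (0.015780, 0.034650) ; Y_{5,5}(Ω₂) = (-0.322567, -0.246652) ; Δ = (0.003457, -0.015069)
Σ over m = (-0.226275, -0.000000); ×(4π/11) → (-0.258496, -0.000000). Real part: -0.258496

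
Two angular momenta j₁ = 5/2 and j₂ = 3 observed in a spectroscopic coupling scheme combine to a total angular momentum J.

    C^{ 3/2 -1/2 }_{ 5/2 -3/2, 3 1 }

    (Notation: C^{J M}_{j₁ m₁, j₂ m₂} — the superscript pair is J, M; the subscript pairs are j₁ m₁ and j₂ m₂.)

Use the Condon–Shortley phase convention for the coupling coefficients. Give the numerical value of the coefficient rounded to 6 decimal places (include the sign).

triangle: 4!·1!·2!/8! = 48/40320
(j±m)!: 1!·4!·4!·2!·1!·2! = 2304
prefactor² = (2J+1)·Δ·N² = 384/35
  k=3: −1/(3!·1!·1!·1!·0!·1!) = -1/6
  k=4: +1/(4!·0!·0!·0!·1!·2!) = 1/48
Σ = -7/48  ⇒  CG² = 384/35·(-7/48)² = 7/30
CG = −√(7/30) = -0.483046

−√(7/30) = -0.483046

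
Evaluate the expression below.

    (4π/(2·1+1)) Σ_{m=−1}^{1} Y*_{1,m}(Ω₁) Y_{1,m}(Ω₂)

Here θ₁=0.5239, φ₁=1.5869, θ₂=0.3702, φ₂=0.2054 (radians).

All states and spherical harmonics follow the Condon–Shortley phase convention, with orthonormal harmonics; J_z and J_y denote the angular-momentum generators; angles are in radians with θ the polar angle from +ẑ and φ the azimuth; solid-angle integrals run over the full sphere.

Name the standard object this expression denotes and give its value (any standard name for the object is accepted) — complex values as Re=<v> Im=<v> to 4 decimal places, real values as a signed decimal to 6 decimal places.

This sum is the spherical-harmonic addition theorem: it equals the Legendre polynomial P_l(cos γ) of the angle γ between the two directions.
Term-by-term m-sum for l=1 (normalisation 4π/3 = 4.188790):
  [-1]  conj(Y_{1,-1})(Ω₁) = -0.00278 + 0.17281j ; Y_{1,-1}(Ω₂) = 0.12237 - 0.02549j ; Δ = 0.00407 + 0.02122j
  [+0]  conj(Y_{1,0})(Ω₁) = 0.42307 + 0.00000j ; Y_{1,0}(Ω₂) = 0.45550 + 0.00000j ; Δ = 0.19271 + 0.00000j
  [+1]  conj(Y_{1,1})(Ω₁) = 0.00278 + 0.17281j ; Y_{1,1}(Ω₂) = -0.12237 - 0.02549j ; Δ = 0.00407 - 0.02122j
Total Σ_m = 0.20084 + 0.00000j. Multiply by 4.188790: 0.84127 + 0.00000j. P_1(cos γ) = 0.841274

Legendre polynomial (addition theorem), +0.841274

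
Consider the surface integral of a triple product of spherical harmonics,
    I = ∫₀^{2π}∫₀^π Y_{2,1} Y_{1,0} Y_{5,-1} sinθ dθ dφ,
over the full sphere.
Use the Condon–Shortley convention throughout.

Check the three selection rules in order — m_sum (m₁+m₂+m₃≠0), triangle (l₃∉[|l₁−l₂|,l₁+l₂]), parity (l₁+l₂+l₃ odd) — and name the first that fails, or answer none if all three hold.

m₁+m₂+m₃ = 1 + 0 − 1 = 0  ✓
triangle: need |l₁−l₂| ≤ l₃ ≤ l₁+l₂ = [1,3]; l₃=5 is outside  ✗
parity: l₁+l₂+l₃ = 8 is even

triangle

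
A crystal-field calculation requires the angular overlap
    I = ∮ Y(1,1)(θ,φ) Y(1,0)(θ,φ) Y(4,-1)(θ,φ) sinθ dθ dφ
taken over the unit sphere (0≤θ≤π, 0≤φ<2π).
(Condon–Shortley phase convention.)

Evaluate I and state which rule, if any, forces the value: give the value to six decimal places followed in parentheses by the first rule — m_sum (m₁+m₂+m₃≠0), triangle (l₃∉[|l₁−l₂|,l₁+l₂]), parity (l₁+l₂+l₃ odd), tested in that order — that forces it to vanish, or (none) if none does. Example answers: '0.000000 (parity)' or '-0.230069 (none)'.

|1−1|≤4≤1+1 violated ⇒ I = 0

0.000000 (triangle)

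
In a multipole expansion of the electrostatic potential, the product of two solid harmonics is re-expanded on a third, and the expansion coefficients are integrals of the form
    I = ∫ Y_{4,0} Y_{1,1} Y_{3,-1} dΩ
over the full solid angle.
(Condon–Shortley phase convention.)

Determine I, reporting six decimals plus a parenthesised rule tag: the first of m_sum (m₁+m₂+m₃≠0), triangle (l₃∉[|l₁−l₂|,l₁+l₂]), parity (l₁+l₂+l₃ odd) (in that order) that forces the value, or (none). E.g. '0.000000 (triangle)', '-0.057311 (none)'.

0.150786 (none)

m-sum 0 ✓  L=8 even ✓  3≤3≤5 ✓
Π(2lᵢ+1) = 9×3×7 = 189
triangle coeff Δ(4,1,3) = 1/252
Σ_t [1,1]: t=1:−1/36 = -1/36
(3j)²=4/63 [(4 1 3; 0 0 0)], sign=+1
Σ_t [2,2]: t=2:+1/96 = 1/96
(3j)²=1/42 [(4 1 3; 0 1 -1)], sign=+1
⇒ 4πI² = 2/7
I = (+1)√(2/7/(4π)) = 0.15078601
No selection rule forces the value: the integral is nonzero (none).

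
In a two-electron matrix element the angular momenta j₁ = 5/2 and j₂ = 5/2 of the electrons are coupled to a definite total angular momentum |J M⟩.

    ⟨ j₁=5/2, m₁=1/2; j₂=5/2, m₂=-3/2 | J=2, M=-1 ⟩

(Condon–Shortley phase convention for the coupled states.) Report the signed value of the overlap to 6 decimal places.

triangle: 3!×2!×2!/8! = 24/40320
(j±m)!: 3!×2!×1!×4!×1!×3! = 1728
prefactor² = (2J+1)×Δ×N² = 36/7
  k=0: +1/(0!×3!×2!×1!×0!×1!) = 1/12
  k=1: −1/(1!×2!×1!×0!×1!×2!) = -1/4
Σ = -1/6  ⇒  CG² = 36/7×(-1/6)² = 1/7
CG = −√(1/7) = -0.377964

-0.377964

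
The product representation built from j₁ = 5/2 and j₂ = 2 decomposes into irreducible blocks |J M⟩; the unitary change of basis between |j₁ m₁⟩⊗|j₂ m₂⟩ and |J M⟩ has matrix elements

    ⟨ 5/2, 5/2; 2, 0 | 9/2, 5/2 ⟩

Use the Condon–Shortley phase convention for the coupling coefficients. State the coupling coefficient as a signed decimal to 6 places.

√[10·0!5!4!/10! · 5!0!2!2!7!2!] = √(38400)
  +(−1)^0/∏(0,0,0,2,5,2)! = 1/480  (running 1/480)
⟨..|..⟩ = √(38400)·(1/480) = +0.408248

+0.408248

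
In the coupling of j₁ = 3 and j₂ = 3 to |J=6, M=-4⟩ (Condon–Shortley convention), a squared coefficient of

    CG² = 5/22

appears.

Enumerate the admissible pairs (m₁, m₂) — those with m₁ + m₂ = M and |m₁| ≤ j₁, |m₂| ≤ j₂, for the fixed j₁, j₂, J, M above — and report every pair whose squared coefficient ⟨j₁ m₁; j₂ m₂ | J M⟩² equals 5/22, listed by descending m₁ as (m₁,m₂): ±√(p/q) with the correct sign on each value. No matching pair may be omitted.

(-1,-3): +√(5/22); (-3,-1): +√(5/22)

Admissible pairs with m₁+m₂ = M = -4: (-3,-1), (-2,-2), (-1,-3)
  (m₁,m₂)=(-1,-3): CG² = 5/22, CG = +√(5/22)   ← matches the target
  (m₁,m₂)=(-2,-2): CG² = 6/11, CG = +√(6/11)
  (m₁,m₂)=(-3,-1): CG² = 5/22, CG = +√(5/22)   ← matches the target
Pairs with CG² = 5/22: (-1,-3): +√(5/22); (-3,-1): +√(5/22)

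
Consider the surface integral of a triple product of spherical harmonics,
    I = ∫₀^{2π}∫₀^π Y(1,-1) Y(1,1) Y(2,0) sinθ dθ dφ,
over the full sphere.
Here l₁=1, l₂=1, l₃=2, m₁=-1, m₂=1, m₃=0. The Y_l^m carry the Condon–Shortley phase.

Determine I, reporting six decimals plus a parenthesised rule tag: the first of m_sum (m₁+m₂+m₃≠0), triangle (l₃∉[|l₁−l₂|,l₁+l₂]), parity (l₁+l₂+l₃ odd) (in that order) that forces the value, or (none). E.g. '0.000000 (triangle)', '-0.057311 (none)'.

0.126157 (none)

m-sum 0 ✓  L=4 even ✓  0≤2≤2 ✓
Π(2lᵢ+1) = 3×3×5 = 45
triangle coeff Δ(1,1,2) = 1/30
Σ_t [0,0]: t=0:+1/1 = 1/1
(3j)²=2/15 [(1 1 2; 0 0 0)], sign=+1
Σ_t [0,0]: t=0:+1/4 = 1/4
(3j)²=1/30 [(1 1 2; -1 1 0)], sign=+1
⇒ 4πI² = 1/5
I = (+1)√(1/5/(4π)) = 0.12615663
No selection rule forces the value: the integral is nonzero (none).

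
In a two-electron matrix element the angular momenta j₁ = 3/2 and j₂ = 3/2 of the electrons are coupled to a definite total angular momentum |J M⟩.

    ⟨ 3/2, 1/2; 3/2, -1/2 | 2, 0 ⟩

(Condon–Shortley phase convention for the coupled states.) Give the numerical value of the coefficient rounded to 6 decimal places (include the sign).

+0.500000

√[5·1!2!2!/6! · 2!1!1!2!2!2!] = √(4/9)
  +(−1)^0/∏(0,1,1,1,1,1)! = 1  (running 1)
  +(−1)^1/∏(1,0,0,0,2,2)! = -1/4  (running 3/4)
⟨..|..⟩ = √(4/9)·(3/4) = +0.500000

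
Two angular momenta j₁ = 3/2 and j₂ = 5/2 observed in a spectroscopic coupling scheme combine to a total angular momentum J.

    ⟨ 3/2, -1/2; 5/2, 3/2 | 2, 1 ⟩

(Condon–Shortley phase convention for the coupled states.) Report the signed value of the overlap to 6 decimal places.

+√(1/42) ≈ +0.154303

j₁+j₂−J=2  J+j₁−j₂=1  J−j₁+j₂=3  j₁+j₂+J+1=7
(j₁±m₁, j₂±m₂, J±M) = (1,2,4,1,3,1)
P² = 24/7
sum k=1..2:
  [1] −1/6 = -1/6
  [2] +1/4 = 1/4
S = 1/12
C² = P²·S² = 1/42 ; C = +0.154303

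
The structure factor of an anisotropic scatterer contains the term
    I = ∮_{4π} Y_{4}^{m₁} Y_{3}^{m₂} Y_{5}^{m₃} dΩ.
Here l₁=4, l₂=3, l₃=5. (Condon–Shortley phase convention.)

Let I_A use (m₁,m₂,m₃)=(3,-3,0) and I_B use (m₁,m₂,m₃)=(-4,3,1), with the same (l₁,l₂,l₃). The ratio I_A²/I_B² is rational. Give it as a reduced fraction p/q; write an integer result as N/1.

Same 4,3,5: normalisation and zero-m 3j drop out of the ratio.
A: Δ: 2! 6! 4! / 13! → 1/180180; sum: t=0:+1/5760 = 1/5760; 3j²(4 3 5; 3 -3 0) = Δ·Π!·Σ² = 5/572  (sign -1)
B: Δ: 2! 6! 4! / 13! → 1/180180; sum: t=2:+1/34560 = 1/34560; 3j²(4 3 5; -4 3 1) = Δ·Π!·Σ² = 1/429  (sign +1)
I_A²/I_B² = (5/572)/(1/429) = 15/4

15/4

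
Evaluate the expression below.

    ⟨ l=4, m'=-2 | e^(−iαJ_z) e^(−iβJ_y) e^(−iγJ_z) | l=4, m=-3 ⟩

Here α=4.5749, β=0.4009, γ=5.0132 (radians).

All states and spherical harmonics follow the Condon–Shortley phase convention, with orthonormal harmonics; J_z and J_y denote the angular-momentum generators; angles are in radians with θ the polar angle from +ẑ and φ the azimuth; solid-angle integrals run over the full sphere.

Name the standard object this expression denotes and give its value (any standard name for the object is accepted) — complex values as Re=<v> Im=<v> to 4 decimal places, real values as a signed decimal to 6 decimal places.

Wigner D-matrix element, Re=-0.3326 Im=0.4586

This is a Wigner D-matrix element — the rotation-matrix element ⟨l m'| R(α,β,γ) |l m⟩ in the angular-momentum basis.
Split into d^4_{-2,-3}(β=0.4009) × two z-phases.
Half-angle: c=0.979977, s=0.199110. N=√(2·720·1·5040)=2693.993318
Admissible k: 0..1 (factorial args all ≥0)
  k=0: (−1)^1·2693.9933/(720)·0.9800^7·0.1991^1 = -0.646650
  k=1: (−1)^2·2693.9933/(240)·0.9800^5·0.1991^3 = +0.080084
d^4_{-2,-3}(0.4009) = -0.646650 +0.080084 = -0.566566
D = (-0.962431+0.271526i)·(-0.566566)·(-0.784837+0.619702i) = -0.332623+0.458649i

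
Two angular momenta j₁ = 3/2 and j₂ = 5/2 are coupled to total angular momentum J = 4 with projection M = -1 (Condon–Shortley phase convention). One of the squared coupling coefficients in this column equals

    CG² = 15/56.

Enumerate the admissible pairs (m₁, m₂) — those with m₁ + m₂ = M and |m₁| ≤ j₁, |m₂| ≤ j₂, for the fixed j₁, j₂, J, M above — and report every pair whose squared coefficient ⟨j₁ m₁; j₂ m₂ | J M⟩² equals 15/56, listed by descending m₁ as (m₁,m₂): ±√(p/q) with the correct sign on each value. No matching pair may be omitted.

Admissible pairs with m₁+m₂ = M = -1: (-3/2,1/2), (-1/2,-1/2), (1/2,-3/2), (3/2,-5/2)
  (m₁,m₂)=(3/2,-5/2): CG² = 1/56, CG = +√(1/56)
  (m₁,m₂)=(1/2,-3/2): CG² = 15/56, CG = +√(15/56)   ← matches the target
  (m₁,m₂)=(-1/2,-1/2): CG² = 15/28, CG = +√(15/28)
  (m₁,m₂)=(-3/2,1/2): CG² = 5/28, CG = +√(5/28)
Pairs with CG² = 15/56: (1/2,-3/2): +√(15/56)

(1/2,-3/2): +√(15/56)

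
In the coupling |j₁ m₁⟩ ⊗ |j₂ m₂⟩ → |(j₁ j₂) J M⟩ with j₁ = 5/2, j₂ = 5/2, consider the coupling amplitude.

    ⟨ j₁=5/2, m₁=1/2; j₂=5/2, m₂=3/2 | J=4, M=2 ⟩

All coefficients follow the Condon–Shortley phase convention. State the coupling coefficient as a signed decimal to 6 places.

−√(5/28) = -0.422577

triangle: 1!*4!*4!/10! = 576/3628800
(j±m)!: 3!*2!*4!*1!*6!*2! = 414720
prefactor² = (2J+1)*Δ*N² = 20736/35
  k=0: +1/(0!*1!*2!*4!*2!*0!) = 1/96
  k=1: −1/(1!*0!*1!*3!*3!*1!) = -1/36
Σ = -5/288  ⇒  CG² = 20736/35*(-5/288)² = 5/28
CG = −√(5/28) = -0.422577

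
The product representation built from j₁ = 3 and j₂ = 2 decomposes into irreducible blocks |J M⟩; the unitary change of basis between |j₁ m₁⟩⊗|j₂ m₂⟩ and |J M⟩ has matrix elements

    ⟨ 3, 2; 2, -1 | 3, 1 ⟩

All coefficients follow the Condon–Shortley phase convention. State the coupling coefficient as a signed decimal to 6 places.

√[7·2!4!2!/9! · 5!1!1!3!4!2!] = √(64)
  +(−1)^0/∏(0,2,1,1,3,1)! = 1/12  (running 1/12)
  +(−1)^1/∏(1,1,0,0,4,2)! = -1/48  (running 1/16)
⟨..|..⟩ = √(64)·(1/16) = +0.500000

+√(1/4) ≈ +0.500000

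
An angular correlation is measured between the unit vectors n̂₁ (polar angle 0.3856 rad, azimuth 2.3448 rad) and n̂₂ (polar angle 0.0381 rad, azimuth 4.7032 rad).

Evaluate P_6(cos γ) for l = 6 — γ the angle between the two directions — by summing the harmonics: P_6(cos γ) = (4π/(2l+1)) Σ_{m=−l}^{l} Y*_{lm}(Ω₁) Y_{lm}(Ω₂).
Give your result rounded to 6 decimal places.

Term-by-term m-sum for l=6 (normalisation 4π/13 = 0.966644):
  term(m=-6) = (-0.000000, -0.000000)   from Y*(Ω₁)=(0.000093, 0.001364), Y(Ω₂)=(-0.000000, -0.000000)
  term(m=-5) = (0.000000, 0.000000)   from Y*(Ω₁)=(0.007769, -0.008709), Y(Ω₂)=(-0.000000, 0.000000)
  term(m=-4) = (-0.000000, 0.000000)   from Y*(Ω₁)=(-0.060225, 0.002747), Y(Ω₂)=(0.000007, 0.000000)
  term(m=-3) = (0.000042, -0.000042)   from Y*(Ω₁)=(0.151240, 0.141238), Y(Ω₂)=(0.000008, -0.000287)
  term(m=-2) = (0.000015, 0.003423)   from Y*(Ω₁)=(-0.010363, -0.454638), Y(Ω₂)=(-0.007527, -0.000138)
  term(m=-1) = (-0.045241, -0.045042)   from Y*(Ω₁)=(-0.358050, 0.366304), Y(Ω₂)=(-0.001145, 0.124625)
  term(m=+0) = (-0.054458, -0.000000)   from Y*(Ω₁)=(-0.054367, -0.000000), Y(Ω₂)=(1.001663, 0.000000)
  term(m=+1) = (-0.045241, 0.045042)   from Y*(Ω₁)=(0.358050, 0.366304), Y(Ω₂)=(0.001145, 0.124625)
  term(m=+2) = (0.000015, -0.003423)   from Y*(Ω₁)=(-0.010363, 0.454638), Y(Ω₂)=(-0.007527, 0.000138)
  term(m=+3) = (0.000042, 0.000042)   from Y*(Ω₁)=(-0.151240, 0.141238), Y(Ω₂)=(-0.000008, -0.000287)
  term(m=+4) = (-0.000000, -0.000000)   from Y*(Ω₁)=(-0.060225, -0.002747), Y(Ω₂)=(0.000007, -0.000000)
  term(m=+5) = (0.000000, -0.000000)   from Y*(Ω₁)=(-0.007769, -0.008709), Y(Ω₂)=(0.000000, 0.000000)
  term(m=+6) = (-0.000000, 0.000000)   from Y*(Ω₁)=(0.000093, -0.001364), Y(Ω₂)=(-0.000000, 0.000000)
Accumulated sum (-0.144826, -0.000000); after 4π/(2l+1) scaling, (-0.139995, -0.000000) ⇒ P_6 = -0.139995

-0.139995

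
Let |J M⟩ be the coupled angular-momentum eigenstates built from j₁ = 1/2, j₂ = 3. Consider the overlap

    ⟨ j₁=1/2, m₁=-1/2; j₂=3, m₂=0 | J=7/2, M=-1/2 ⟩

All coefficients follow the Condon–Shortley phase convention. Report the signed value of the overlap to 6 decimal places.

√[8·0!1!6!/8! · 0!1!3!3!3!4!] = √(5184/7)
  +(−1)^0/∏(0,0,1,3,0,3)! = 1/36  (running 1/36)
⟨..|..⟩ = √(5184/7)·(1/36) = +0.755929

+√(4/7) ≈ +0.755929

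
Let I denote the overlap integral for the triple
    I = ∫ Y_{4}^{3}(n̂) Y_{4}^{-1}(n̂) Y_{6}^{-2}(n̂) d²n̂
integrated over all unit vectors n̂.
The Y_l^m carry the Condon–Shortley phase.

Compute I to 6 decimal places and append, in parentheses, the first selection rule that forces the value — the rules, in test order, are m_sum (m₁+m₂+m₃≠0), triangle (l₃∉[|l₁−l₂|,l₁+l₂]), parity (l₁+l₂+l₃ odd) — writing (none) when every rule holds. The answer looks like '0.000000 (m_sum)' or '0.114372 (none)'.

-0.165283 (none)

m-sum 0 ✓  L=14 even ✓  0≤6≤8 ✓
Π(2lᵢ+1) = 9×9×13 = 1053
triangle coeff Δ(4,4,6) = 1/1261260
Σ_t [0,2]: t=0:+1/4608 t=1:−1/1296 t=2:+1/4608 = -7/20736
(3j)²=20/1287 [(4 4 6; 0 0 0)], sign=-1
Σ_t [0,1]: t=0:+1/8640 t=1:−1/34560 = 1/11520
(3j)²=3/143 [(4 4 6; 3 -1 -2)], sign=+1
⇒ 4πI² = 540/1573
I = (-1)√(540/1573/(4π)) = -0.16528277
No selection rule forces the value: the integral is nonzero (none).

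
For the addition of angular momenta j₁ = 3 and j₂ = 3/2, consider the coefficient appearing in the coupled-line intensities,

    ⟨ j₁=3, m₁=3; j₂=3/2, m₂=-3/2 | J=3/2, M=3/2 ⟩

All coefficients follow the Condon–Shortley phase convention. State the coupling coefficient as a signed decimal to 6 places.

√[4·3!3!0!/7! · 6!0!0!3!3!0!] = √(5184/7)
  +(−1)^0/∏(0,3,0,0,3,0)! = 1/36  (running 1/36)
⟨..|..⟩ = √(5184/7)·(1/36) = +0.755929

+√(4/7) ≈ +0.755929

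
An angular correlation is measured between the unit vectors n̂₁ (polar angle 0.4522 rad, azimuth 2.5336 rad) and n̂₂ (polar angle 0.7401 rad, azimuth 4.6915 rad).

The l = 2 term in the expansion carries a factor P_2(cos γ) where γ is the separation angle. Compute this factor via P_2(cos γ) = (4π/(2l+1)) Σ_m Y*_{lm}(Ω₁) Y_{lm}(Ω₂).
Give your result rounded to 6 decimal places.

-0.123565

Addition theorem: P_2(cos γ) = (4π/5) Σ_m Y*_{lm}(Ω₁) Y_{lm}(Ω₂), m = −2…2:
  [-2]  conj(Y_{2,-2})(Ω₁) = +0.025621-0.069154i ; Y_{2,-2}(Ω₂) = -0.175510-0.007337i ; Δ = -0.005004+0.011949i
  [-1]  conj(Y_{2,-1})(Ω₁) = -0.249220+0.173441i ; Y_{2,-1}(Ω₂) = -0.008035+0.384606i ; Δ = -0.064704-0.097245i
  [+0]  conj(Y_{2,0})(Ω₁) = +0.450138-0.000000i ; Y_{2,0}(Ω₂) = +0.200497+0.000000i ; Δ = +0.090251+0.000000i
  [+1]  conj(Y_{2,1})(Ω₁) = +0.249220+0.173441i ; Y_{2,1}(Ω₂) = +0.008035+0.384606i ; Δ = -0.064704+0.097245i
  [+2]  conj(Y_{2,2})(Ω₁) = +0.025621+0.069154i ; Y_{2,2}(Ω₂) = -0.175510+0.007337i ; Δ = -0.005004-0.011949i
Total Σ_m = -0.049165+0.000000i. Multiply by 2.513274: -0.123565+0.000000i. P_2(cos γ) = -0.123565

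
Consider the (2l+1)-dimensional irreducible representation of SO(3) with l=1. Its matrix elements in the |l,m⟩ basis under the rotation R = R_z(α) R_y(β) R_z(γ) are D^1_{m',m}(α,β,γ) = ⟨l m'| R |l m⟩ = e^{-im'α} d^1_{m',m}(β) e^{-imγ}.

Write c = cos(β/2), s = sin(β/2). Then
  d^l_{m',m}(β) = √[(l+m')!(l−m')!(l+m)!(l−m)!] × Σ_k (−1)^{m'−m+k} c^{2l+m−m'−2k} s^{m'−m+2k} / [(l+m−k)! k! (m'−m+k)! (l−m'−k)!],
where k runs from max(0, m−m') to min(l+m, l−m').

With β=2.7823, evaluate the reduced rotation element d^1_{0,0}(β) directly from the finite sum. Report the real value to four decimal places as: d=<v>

d^1_{0,0}(β=2.7823) via the finite sum:
With c≡cos(β/2)=0.178682 and s≡sin(β/2)=0.983907, N=[1·1·1·1]^{1/2}=1.000000
The bounds max(0,m−m')=0 and min(l+m,l−m')=1 give 2 terms
  k=0: (−1)^0·1.0000/(1)·0.1787^2·0.9839^0 = +0.031927
  k=1: (−1)^1·1.0000/(1)·0.1787^0·0.9839^2 = -0.968073
d^1_{0,0}(2.7823) = +0.031927 -0.968073 = -0.936146

d=-0.9361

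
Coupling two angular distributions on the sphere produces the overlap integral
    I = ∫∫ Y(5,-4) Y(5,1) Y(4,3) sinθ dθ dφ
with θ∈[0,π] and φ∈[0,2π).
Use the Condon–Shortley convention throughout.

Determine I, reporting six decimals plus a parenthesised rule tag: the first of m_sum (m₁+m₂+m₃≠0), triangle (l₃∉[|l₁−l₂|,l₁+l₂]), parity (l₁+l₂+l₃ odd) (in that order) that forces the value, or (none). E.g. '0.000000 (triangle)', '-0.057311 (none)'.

-0.168084 (none)

Rules hold: Σm=0, L=14 even, 0≤4≤10.
N = 11·11·9 = 1089
Δ = 6!·4!·4!/15! = 1/3153150
Racah Σ t=1..5: t=1:−1/69120 t=2:+1/1728 t=3:−1/576 t=4:+1/1728 t=5:−1/69120 = -7/11520
⇒ 3j(5 5 4; 0 0 0)² = 2/143, sgn -1
Racah Σ t=5..6: t=5:−1/17280 t=6:+1/103680 = -1/20736
⇒ 3j(5 5 4; -4 1 3)² = 10/429, sgn +1
4πI² = N·(3j₀)²·(3jₘ)² = 60/169
I = -1·√(0.35503/4π) = -0.16808437
No selection rule forces the value: the integral is nonzero (none).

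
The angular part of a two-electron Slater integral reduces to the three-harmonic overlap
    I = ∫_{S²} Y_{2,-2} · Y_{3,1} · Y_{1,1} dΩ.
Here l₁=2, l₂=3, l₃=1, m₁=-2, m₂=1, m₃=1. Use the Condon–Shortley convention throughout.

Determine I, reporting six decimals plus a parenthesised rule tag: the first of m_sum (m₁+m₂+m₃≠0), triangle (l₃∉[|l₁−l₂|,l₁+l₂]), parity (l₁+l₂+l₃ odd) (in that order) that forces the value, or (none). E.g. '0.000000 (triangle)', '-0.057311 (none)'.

-0.082589 (none)

Checks pass: Σm=0; 6 even; l₃=1∈[1,5].
(2·2+1)(2·3+1)(2·1+1) = 105
Δ: 4! 0! 2! / 7! → 1/105
sum: t=2:+1/4 = 1/4
3j²(2 3 1; 0 0 0) = Δ·Π!·Σ² = 3/35  (sign -1)
sum: t=4:+1/48 = 1/48
3j²(2 3 1; -2 1 1) = Δ·Π!·Σ² = 1/105  (sign +1)
combine: 4πI² = 105·3/35·1/105 = 3/35
take √, sign -1: I = -0.08258890
No selection rule forces the value: the integral is nonzero (none).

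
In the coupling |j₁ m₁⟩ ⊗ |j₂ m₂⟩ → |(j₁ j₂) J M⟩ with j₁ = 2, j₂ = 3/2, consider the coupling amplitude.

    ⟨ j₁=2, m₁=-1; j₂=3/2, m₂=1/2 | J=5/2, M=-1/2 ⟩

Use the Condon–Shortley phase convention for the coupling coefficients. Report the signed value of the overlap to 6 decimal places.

triangle: 1!*3!*2!/7! = 12/5040
(j±m)!: 1!*3!*2!*1!*2!*3! = 144
prefactor² = (2J+1)*Δ*N² = 72/35
  k=0: +1/(0!*1!*3!*2!*0!*0!) = 1/12
  k=1: −1/(1!*0!*2!*1!*1!*1!) = -1/2
Σ = -5/12  ⇒  CG² = 72/35*(-5/12)² = 5/14
CG = −√(5/14) = -0.597614

-0.597614  (= −√(5/14))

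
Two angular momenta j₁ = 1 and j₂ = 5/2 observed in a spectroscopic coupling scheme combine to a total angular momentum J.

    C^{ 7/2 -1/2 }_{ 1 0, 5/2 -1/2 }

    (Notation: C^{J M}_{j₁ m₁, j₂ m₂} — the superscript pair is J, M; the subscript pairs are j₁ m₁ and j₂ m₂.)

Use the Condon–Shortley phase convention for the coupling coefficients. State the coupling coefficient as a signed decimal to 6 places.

j₁+j₂−J=0  J+j₁−j₂=2  J−j₁+j₂=5  j₁+j₂+J+1=8
(j₁±m₁, j₂±m₂, J±M) = (1,1,2,3,3,4)
P² = 576/7
sum k=0..0:
  [0] +1/12 = 1/12
S = 1/12
C² = P²·S² = 4/7 ; C = +0.755929

+√(4/7) ≈ +0.755929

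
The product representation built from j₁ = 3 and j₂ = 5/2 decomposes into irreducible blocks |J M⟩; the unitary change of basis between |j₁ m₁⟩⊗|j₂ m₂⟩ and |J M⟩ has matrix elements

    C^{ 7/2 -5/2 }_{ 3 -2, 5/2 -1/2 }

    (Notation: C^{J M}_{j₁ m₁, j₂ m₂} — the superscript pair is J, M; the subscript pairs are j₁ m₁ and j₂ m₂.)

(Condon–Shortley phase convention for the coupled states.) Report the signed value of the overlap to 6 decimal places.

j₁+j₂−J=2  J+j₁−j₂=4  J−j₁+j₂=3  j₁+j₂+J+1=10
(j₁±m₁, j₂±m₂, J±M) = (1,5,2,3,1,6)
P² = 4608/7
sum k=1..2:
  [1] −1/48 = -1/48
  [2] +1/72 = 1/72
S = -1/144
C² = P²·S² = 2/63 ; C = -0.178174

-0.178174  (= −√(2/63))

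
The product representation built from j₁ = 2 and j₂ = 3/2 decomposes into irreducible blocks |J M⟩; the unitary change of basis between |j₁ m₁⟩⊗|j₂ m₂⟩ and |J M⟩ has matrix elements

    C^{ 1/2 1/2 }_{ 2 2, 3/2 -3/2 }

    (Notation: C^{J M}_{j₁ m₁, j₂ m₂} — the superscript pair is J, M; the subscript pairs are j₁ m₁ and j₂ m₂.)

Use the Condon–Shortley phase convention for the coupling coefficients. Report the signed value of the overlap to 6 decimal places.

triangle: 3!*1!*0!/5! = 6/120
(j±m)!: 4!*0!*0!*3!*1!*0! = 144
prefactor² = (2J+1)*Δ*N² = 72/5
  k=0: +1/(0!*3!*0!*0!*1!*0!) = 1/6
Σ = 1/6  ⇒  CG² = 72/5*(1/6)² = 2/5
CG = +√(2/5) = +0.632456

+√(2/5) ≈ +0.632456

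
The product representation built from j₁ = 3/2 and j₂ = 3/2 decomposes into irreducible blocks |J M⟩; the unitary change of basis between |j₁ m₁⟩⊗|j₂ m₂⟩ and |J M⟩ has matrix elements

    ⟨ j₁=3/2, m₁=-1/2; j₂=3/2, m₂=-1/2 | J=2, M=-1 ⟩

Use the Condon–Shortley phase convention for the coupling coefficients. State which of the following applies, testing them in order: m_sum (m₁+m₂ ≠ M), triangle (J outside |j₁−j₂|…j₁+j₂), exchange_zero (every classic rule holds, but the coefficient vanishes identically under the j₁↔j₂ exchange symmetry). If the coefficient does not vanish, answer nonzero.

m-sum: m₁+m₂ = -1/2+(-1/2) = -1, M = -1  ✓
triangle: |j₁−j₂| = 0 ≤ J = 2 ≤ j₁+j₂ = 3  ✓
exchange: j₁=j₂ and m₁=m₂, and (−1)^(j₁+j₂−J) = (−1)^1 = −1 forces ⟨j₁m₁;j₂m₂|JM⟩ = −⟨j₂m₂;j₁m₁|JM⟩ = −⟨j₁m₁;j₂m₂|JM⟩ ⇒ the coefficient vanishes identically
Racah sum check: Σ_k collapses to 0 ⇒ CG = 0

exchange_zero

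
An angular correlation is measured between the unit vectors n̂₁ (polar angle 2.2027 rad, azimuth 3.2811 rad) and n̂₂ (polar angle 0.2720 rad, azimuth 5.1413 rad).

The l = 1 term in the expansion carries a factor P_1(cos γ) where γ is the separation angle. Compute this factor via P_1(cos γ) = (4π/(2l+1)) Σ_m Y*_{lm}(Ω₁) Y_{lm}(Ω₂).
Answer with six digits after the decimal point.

Term-by-term m-sum for l=1 (normalisation 4π/3 = 4.188790):
  [-1]  conj(Y_{1,-1})(Ω₁) = -0.27607 - 0.03877j ; Y_{1,-1}(Ω₂) = 0.03860 + 0.08441j ; Δ = -0.00738 - 0.02480j
  [+0]  conj(Y_{1,0})(Ω₁) = -0.28861 + 0.00000j ; Y_{1,0}(Ω₂) = 0.47064 + 0.00000j ; Δ = -0.13583 + 0.00000j
  [+1]  conj(Y_{1,1})(Ω₁) = 0.27607 - 0.03877j ; Y_{1,1}(Ω₂) = -0.03860 + 0.08441j ; Δ = -0.00738 + 0.02480j
Accumulated sum -0.15060 + 0.00000j; after 4π/(2l+1) scaling, -0.63083 + 0.00000j ⇒ P_1 = -0.630831

-0.630831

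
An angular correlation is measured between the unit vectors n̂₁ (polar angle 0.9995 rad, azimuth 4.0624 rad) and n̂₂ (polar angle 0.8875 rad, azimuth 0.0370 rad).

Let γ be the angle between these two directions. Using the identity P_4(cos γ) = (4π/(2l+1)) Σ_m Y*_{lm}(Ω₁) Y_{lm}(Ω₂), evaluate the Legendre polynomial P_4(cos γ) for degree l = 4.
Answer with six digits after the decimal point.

Expand P_4 via completeness: Σ_{m} conj(Y_{4,m}) at Ω₁ times Y_{4,m} at Ω₂ —
  term(m=-4) = (-0.032753, -0.013603)   from Y*(Ω₁)=(-0.189870, -0.114237), Y(Ω₂)=(0.158303, -0.023601)
  term(m=-3) = (0.130996, -0.069900)   from Y*(Ω₁)=(0.374254, -0.149122), Y(Ω₂)=(0.366286, -0.040826)
  term(m=-2) = (-0.017450, 0.087512)   from Y*(Ω₁)=(-0.066281, 0.238732), Y(Ω₂)=(0.359176, -0.026628)
  term(m=-1) = (-0.006321, -0.007706)   from Y*(Ω₁)=(0.124149, 0.163313), Y(Ω₂)=(-0.048552, 0.001797)
  term(m=+0) = (0.105662, 0.000000)   from Y*(Ω₁)=(-0.294020, -0.000000), Y(Ω₂)=(-0.359369, 0.000000)
  term(m=+1) = (-0.006321, 0.007706)   from Y*(Ω₁)=(-0.124149, 0.163313), Y(Ω₂)=(0.048552, 0.001797)
  term(m=+2) = (-0.017450, -0.087512)   from Y*(Ω₁)=(-0.066281, -0.238732), Y(Ω₂)=(0.359176, 0.026628)
  term(m=+3) = (0.130996, 0.069900)   from Y*(Ω₁)=(-0.374254, -0.149122), Y(Ω₂)=(-0.366286, -0.040826)
  term(m=+4) = (-0.032753, 0.013603)   from Y*(Ω₁)=(-0.189870, 0.114237), Y(Ω₂)=(0.158303, 0.023601)
Accumulated sum (0.254605, -0.000000); after 4π/(2l+1) scaling, (0.355496, -0.000000) ⇒ P_4 = 0.355496

0.355496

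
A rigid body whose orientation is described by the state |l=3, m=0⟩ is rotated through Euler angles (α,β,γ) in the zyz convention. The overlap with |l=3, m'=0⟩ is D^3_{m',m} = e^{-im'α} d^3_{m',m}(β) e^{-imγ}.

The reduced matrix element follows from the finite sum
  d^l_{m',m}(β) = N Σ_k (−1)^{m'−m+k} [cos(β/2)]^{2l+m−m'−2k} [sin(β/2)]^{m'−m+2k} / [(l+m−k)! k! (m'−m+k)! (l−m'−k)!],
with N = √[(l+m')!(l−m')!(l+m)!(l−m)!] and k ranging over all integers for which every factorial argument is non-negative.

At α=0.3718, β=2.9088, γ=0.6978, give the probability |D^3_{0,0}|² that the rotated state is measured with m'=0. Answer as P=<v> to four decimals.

D^3_{0,0}(0.3718,2.9088,0.6978) = e^{-i·0·0.3718}·d^3_{0,0}(2.9088)·e^{-i·0·0.6978}. Compute d first:
c=cos(2.908800/2)=0.116134, s=sin(2.908800/2)=0.993234; N=√[6·6·6·6]=36.000000
The bounds max(0,m−m')=0 and min(l+m,l−m')=3 give 4 terms
  k=0: (−1)^0·36.0000/(36)·0.1161^6·0.9932^0 = +0.000002
  k=1: (−1)^1·36.0000/(4)·0.1161^4·0.9932^2 = -0.001615
  k=2: (−1)^2·36.0000/(4)·0.1161^2·0.9932^4 = +0.118131
  k=3: (−1)^3·36.0000/(36)·0.1161^0·0.9932^6 = -0.960082
d^3_{0,0}(2.9088) = +0.000002 -0.001615 +0.118131 -0.960082 = -0.843564
|D^3_{0,0}|² = |d^3_{0,0}(β)|² = (-0.843564)² = 0.711599 (the z-rotation phases have unit modulus)

P=0.7116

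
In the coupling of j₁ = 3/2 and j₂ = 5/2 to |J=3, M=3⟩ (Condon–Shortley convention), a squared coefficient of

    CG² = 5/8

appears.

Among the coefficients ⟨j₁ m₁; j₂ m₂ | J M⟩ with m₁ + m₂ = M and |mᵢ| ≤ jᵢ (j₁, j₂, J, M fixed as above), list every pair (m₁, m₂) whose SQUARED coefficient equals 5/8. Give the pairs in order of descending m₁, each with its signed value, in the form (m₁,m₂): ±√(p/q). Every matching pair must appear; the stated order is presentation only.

Admissible pairs with m₁+m₂ = M = 3: (1/2,5/2), (3/2,3/2)
  (m₁,m₂)=(3/2,3/2): CG² = 3/8, CG = +√(3/8)
  (m₁,m₂)=(1/2,5/2): CG² = 5/8, CG = −√(5/8)   ← matches the target
Pairs with CG² = 5/8: (1/2,5/2): −√(5/8)

(1/2,5/2): −√(5/8)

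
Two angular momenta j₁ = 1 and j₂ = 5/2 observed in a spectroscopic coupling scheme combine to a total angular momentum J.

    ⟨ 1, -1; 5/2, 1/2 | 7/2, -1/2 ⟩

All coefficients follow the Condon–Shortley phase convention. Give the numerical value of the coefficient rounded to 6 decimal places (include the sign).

+√(2/7) = +0.534522

j₁+j₂−J=0  J+j₁−j₂=2  J−j₁+j₂=5  j₁+j₂+J+1=8
(j₁±m₁, j₂±m₂, J±M) = (0,2,3,2,3,4)
P² = 1152/7
sum k=0..0:
  [0] +1/24 = 1/24
S = 1/24
C² = P²·S² = 2/7 ; C = +0.534522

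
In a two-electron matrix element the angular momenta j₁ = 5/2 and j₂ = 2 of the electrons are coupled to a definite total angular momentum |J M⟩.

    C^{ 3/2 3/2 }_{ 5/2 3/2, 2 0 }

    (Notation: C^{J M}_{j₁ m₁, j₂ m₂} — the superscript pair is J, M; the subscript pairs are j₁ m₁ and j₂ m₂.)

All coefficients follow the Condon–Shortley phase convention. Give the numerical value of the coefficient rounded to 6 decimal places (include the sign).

−√(12/35) = -0.585540

√[4·3!2!1!/7! · 4!1!2!2!3!0!] = √(192/35)
  +(−1)^1/∏(1,2,0,1,2,0)! = -1/4  (running -1/4)
⟨..|..⟩ = √(192/35)·(-1/4) = -0.585540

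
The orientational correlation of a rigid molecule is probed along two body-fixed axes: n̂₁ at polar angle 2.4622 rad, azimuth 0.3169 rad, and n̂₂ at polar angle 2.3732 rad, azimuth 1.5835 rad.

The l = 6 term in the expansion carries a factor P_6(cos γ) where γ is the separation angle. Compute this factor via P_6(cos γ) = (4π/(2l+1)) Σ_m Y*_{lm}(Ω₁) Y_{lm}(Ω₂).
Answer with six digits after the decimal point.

-0.093157

Summing Y*_{l m}(θ₁,φ₁)·Y_{l m}(θ₂,φ₂) over m ∈ [−6, 6]; prefactor 4π/(2·6+1) = 0.966644:
  [-6]  conj(Y_{6,-6})(Ω₁) = -0.00965 + 0.02811j ; Y_{6,-6}(Ω₂) = -0.05427 + 0.00414j ; Δ = 0.00041 - 0.00157j
  [-5]  conj(Y_{6,-5})(Ω₁) = 0.00175 - 0.12748j ; Y_{6,-5}(Ω₂) = 0.01238 + 0.19469j ; Δ = 0.02484 - 0.00124j
  [-4]  conj(Y_{6,-4})(Ω₁) = 0.09393 + 0.30024j ; Y_{6,-4}(Ω₂) = 0.38961 - 0.01981j ; Δ = 0.04254 + 0.11511j
  [-3]  conj(Y_{6,-3})(Ω₁) = -0.26716 - 0.37414j ; Y_{6,-3}(Ω₂) = -0.01610 - 0.42214j ; Δ = -0.15364 + 0.11880j
  [-2]  conj(Y_{6,-2})(Ω₁) = 0.22726 + 0.16703j ; Y_{6,-2}(Ω₂) = -0.08092 + 0.00206j ; Δ = -0.01873 - 0.01305j
  [-1]  conj(Y_{6,-1})(Ω₁) = 0.20456 + 0.06709j ; Y_{6,-1}(Ω₂) = -0.00442 - 0.34778j ; Δ = 0.02243 - 0.07144j
  [+0]  conj(Y_{6,0})(Ω₁) = -0.35750 + 0.00000j ; Y_{6,0}(Ω₂) = -0.19005 + 0.00000j ; Δ = 0.06794 + 0.00000j
  [+1]  conj(Y_{6,1})(Ω₁) = -0.20456 + 0.06709j ; Y_{6,1}(Ω₂) = 0.00442 - 0.34778j ; Δ = 0.02243 + 0.07144j
  [+2]  conj(Y_{6,2})(Ω₁) = 0.22726 - 0.16703j ; Y_{6,2}(Ω₂) = -0.08092 - 0.00206j ; Δ = -0.01873 + 0.01305j
  [+3]  conj(Y_{6,3})(Ω₁) = 0.26716 - 0.37414j ; Y_{6,3}(Ω₂) = 0.01610 - 0.42214j ; Δ = -0.15364 - 0.11880j
  [+4]  conj(Y_{6,4})(Ω₁) = 0.09393 - 0.30024j ; Y_{6,4}(Ω₂) = 0.38961 + 0.01981j ; Δ = 0.04254 - 0.11511j
  [+5]  conj(Y_{6,5})(Ω₁) = -0.00175 - 0.12748j ; Y_{6,5}(Ω₂) = -0.01238 + 0.19469j ; Δ = 0.02484 + 0.00124j
  [+6]  conj(Y_{6,6})(Ω₁) = -0.00965 - 0.02811j ; Y_{6,6}(Ω₂) = -0.05427 - 0.00414j ; Δ = 0.00041 + 0.00157j
Accumulated sum -0.09637 - 0.00000j; after 4π/(2l+1) scaling, -0.09316 - 0.00000j ⇒ P_6 = -0.093157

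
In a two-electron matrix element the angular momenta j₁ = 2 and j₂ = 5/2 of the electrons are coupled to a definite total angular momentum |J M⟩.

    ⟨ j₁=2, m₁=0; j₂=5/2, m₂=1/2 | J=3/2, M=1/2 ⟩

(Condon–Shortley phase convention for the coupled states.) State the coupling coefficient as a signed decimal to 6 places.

j₁+j₂−J=3  J+j₁−j₂=1  J−j₁+j₂=2  j₁+j₂+J+1=7
(j₁±m₁, j₂±m₂, J±M) = (2,2,3,2,2,1)
P² = 32/35
sum k=1..2:
  [1] −1/4 = -1/4
  [2] +1/2 = 1/2
S = 1/4
C² = P²·S² = 2/35 ; C = +0.239046

+√(2/35) = +0.239046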